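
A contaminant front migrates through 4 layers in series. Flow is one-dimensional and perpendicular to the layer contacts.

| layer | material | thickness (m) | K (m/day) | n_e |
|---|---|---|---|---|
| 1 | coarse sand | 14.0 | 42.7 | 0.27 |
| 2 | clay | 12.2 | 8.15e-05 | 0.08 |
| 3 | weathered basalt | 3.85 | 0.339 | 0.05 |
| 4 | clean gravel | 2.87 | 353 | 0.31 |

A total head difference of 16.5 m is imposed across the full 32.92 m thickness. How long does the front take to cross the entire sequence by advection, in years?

With flow normal to the layers, continuity requires the same specific discharge q through every layer.
Σ(b_i/K_i) = 14.0/42.7 + 12.2/8.15e-05 + 3.85/0.339 + 2.87/353 = 1.497e+05 d.
q = Δh / Σ(b_i/K_i) = 16.5 / 1.497e+05 = 0.0001102 m/day.
In each layer the seepage velocity is v_i = q/n_i, so the layer transit time is t_i = b_i·n_i / q:
  layer 1 (coarse sand): t_1 = 14.0 × 0.27 / 0.0001102 = 34296 d
  layer 2 (clay): t_2 = 12.2 × 0.08 / 0.0001102 = 8855 d
  layer 3 (weathered basalt): t_3 = 3.85 × 0.05 / 0.0001102 = 1747 d
  layer 4 (clean gravel): t_4 = 2.87 × 0.31 / 0.0001102 = 8072 d
Total t = Σ t_i = 52970 days = 145.0 years.

145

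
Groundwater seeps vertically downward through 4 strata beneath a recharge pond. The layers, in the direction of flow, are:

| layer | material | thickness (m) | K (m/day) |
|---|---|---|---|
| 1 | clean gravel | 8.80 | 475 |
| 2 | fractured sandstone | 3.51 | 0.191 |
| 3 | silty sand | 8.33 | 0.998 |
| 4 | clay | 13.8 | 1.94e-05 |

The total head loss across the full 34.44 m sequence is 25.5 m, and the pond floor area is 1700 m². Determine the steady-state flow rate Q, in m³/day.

0.0609

Flow is perpendicular to layering, so the layers act in series and the equivalent K is the thickness-weighted harmonic mean.
Total thickness L = 8.80 + 3.51 + 8.33 + 13.8 = 34.44 m.
Σ(b_i/K_i) = 8.80/475 + 3.51/0.191 + 8.33/0.998 + 13.8/1.94e-05 = 7.114e+05 d.
K_eq = L / Σ(b_i/K_i) = 34.44 / 7.114e+05 = 4.841e-05 m/day.
Q = K_eq · A · (Δh/L) = 4.841e-05 × 1700 × (25.5/34.44) = 0.06094 m³/day.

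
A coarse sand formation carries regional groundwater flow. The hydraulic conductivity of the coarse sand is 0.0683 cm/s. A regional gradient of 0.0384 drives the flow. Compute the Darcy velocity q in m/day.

Convert K: 0.0683 cm/s × 864 = 59.01 m/day.
Hydraulic gradient i = 0.0384.
Specific discharge q = K · i = 59.01 × 0.03840 = 2.266 m/day.

2.27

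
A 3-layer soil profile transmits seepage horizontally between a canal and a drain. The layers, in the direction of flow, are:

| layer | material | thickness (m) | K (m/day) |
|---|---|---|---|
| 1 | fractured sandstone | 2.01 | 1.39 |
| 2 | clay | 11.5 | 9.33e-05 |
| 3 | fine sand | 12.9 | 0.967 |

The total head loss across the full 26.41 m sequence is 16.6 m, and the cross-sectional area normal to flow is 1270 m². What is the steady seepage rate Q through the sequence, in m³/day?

Flow is perpendicular to layering, so the layers act in series and the equivalent K is the thickness-weighted harmonic mean.
Total thickness L = 2.01 + 11.5 + 12.9 = 26.41 m.
Σ(b_i/K_i) = 2.01/1.39 + 11.5/9.33e-05 + 12.9/0.967 = 1.233e+05 d.
K_eq = L / Σ(b_i/K_i) = 26.41 / 1.233e+05 = 0.0002142 m/day.
Q = K_eq · A · (Δh/L) = 0.0002142 × 1270 × (16.6/26.41) = 0.1710 m³/day.

0.171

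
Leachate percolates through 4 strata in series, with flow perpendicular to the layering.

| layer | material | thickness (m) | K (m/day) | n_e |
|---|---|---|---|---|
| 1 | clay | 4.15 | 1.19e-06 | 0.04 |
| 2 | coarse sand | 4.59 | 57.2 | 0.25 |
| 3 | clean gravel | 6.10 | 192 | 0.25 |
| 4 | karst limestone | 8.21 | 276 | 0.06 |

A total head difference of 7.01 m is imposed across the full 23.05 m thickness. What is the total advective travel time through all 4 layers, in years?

4540

With flow normal to the layers, continuity requires the same specific discharge q through every layer.
Σ(b_i/K_i) = 4.15/1.19e-06 + 4.59/57.2 + 6.10/192 + 8.21/276 = 3.487e+06 d.
q = Δh / Σ(b_i/K_i) = 7.01 / 3.487e+06 = 2.010e-06 m/day.
In each layer the seepage velocity is v_i = q/n_i, so the layer transit time is t_i = b_i·n_i / q:
  layer 1 (clay): t_1 = 4.15 × 0.04 / 2.010e-06 = 82583 d
  layer 2 (coarse sand): t_2 = 4.59 × 0.25 / 2.010e-06 = 5.709e+05 d
  layer 3 (clean gravel): t_3 = 6.10 × 0.25 / 2.010e-06 = 7.587e+05 d
  layer 4 (karst limestone): t_4 = 8.21 × 0.06 / 2.010e-06 = 2.451e+05 d
Total t = Σ t_i = 1.657e+06 days = 4537 years.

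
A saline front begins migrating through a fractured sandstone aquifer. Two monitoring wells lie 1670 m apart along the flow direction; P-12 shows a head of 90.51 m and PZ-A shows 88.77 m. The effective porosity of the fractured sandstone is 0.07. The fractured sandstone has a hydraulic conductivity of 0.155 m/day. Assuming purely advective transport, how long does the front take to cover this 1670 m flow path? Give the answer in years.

1980

Hydraulic gradient i = (90.51 − 88.77) / 1670 = 1.74 / 1670 = 0.001042.
Darcy flux q = K · i = 0.1550 × 0.001042 = 0.0001615 m/day.
Seepage velocity v = q / n_e = 0.0001615 / 0.07 = 0.002307 m/day.
Travel time t = L / v = 1670 / 0.002307 = 7.239e+05 days = 1982 years.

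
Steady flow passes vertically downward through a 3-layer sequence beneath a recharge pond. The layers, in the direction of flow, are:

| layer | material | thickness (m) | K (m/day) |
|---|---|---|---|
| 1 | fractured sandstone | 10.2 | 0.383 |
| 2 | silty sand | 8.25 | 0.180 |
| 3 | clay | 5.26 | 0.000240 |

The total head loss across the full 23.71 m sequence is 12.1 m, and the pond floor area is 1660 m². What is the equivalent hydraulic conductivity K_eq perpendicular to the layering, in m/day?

0.00108

Flow is perpendicular to layering, so the layers act in series and the equivalent K is the thickness-weighted harmonic mean.
Total thickness L = 10.2 + 8.25 + 5.26 = 23.71 m.
Σ(b_i/K_i) = 10.2/0.383 + 8.25/0.180 + 5.26/0.000240 = 21989 d.
K_eq = L / Σ(b_i/K_i) = 23.71 / 21989 = 0.001078 m/day.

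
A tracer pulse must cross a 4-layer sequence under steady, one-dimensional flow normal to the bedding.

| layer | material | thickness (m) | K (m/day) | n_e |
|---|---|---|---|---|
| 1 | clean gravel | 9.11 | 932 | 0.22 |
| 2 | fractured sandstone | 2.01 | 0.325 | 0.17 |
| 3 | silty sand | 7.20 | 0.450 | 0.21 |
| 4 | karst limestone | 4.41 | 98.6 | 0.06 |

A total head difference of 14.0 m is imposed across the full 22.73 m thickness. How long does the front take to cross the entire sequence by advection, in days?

6.55

With flow normal to the layers, continuity requires the same specific discharge q through every layer.
Σ(b_i/K_i) = 9.11/932 + 2.01/0.325 + 7.20/0.450 + 4.41/98.6 = 22.24 d.
q = Δh / Σ(b_i/K_i) = 14.0 / 22.24 = 0.6295 m/day.
In each layer the seepage velocity is v_i = q/n_i, so the layer transit time is t_i = b_i·n_i / q:
  layer 1 (clean gravel): t_1 = 9.11 × 0.22 / 0.6295 = 3.184 d
  layer 2 (fractured sandstone): t_2 = 2.01 × 0.17 / 0.6295 = 0.5428 d
  layer 3 (silty sand): t_3 = 7.20 × 0.21 / 0.6295 = 2.402 d
  layer 4 (karst limestone): t_4 = 4.41 × 0.06 / 0.6295 = 0.4203 d
Total t = Σ t_i = 6.549 days.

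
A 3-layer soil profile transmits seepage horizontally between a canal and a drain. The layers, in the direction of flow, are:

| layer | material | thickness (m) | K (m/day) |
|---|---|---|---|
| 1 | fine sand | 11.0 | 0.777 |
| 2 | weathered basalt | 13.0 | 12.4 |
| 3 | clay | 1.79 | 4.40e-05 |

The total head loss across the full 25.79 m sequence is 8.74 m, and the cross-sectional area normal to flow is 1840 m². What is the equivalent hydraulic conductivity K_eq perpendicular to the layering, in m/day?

0.000634

Flow is perpendicular to layering, so the layers act in series and the equivalent K is the thickness-weighted harmonic mean.
Total thickness L = 11.0 + 13.0 + 1.79 = 25.79 m.
Σ(b_i/K_i) = 11.0/0.777 + 13.0/12.4 + 1.79/4.40e-05 = 40697 d.
K_eq = L / Σ(b_i/K_i) = 25.79 / 40697 = 0.0006337 m/day.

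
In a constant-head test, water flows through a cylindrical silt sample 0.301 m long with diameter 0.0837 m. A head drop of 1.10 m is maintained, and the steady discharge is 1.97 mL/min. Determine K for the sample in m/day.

Cross-sectional area A = π·(d/2)² = π × (0.0837/2)² = 0.005502 m².
Convert discharge: 1.97 mL/min = 3.283e-08 m³/s.
Darcy's law rearranged: K = Q·L / (A·Δh) = 3.283e-08 × 0.301 / (0.005502 × 1.10) = 1.633e-06 m/s = 0.1411 m/day.

0.141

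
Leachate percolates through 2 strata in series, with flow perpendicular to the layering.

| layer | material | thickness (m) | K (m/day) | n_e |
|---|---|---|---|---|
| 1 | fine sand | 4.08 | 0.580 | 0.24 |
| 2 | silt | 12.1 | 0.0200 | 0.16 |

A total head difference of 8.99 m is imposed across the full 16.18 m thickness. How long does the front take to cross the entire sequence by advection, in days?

With flow normal to the layers, continuity requires the same specific discharge q through every layer.
Σ(b_i/K_i) = 4.08/0.580 + 12.1/0.0200 = 612.0 d.
q = Δh / Σ(b_i/K_i) = 8.99 / 612.0 = 0.01469 m/day.
In each layer the seepage velocity is v_i = q/n_i, so the layer transit time is t_i = b_i·n_i / q:
  layer 1 (fine sand): t_1 = 4.08 × 0.24 / 0.01469 = 66.66 d
  layer 2 (silt): t_2 = 12.1 × 0.16 / 0.01469 = 131.8 d
Total t = Σ t_i = 198.5 days.

198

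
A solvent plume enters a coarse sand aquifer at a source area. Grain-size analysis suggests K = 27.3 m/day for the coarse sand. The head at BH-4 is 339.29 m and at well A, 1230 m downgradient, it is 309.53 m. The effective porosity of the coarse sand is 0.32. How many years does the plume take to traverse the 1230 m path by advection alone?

Hydraulic gradient i = (339.29 − 309.53) / 1230 = 29.76 / 1230 = 0.02420.
Darcy flux q = K · i = 27.30 × 0.02420 = 0.6605 m/day.
Seepage velocity v = q / n_e = 0.6605 / 0.32 = 2.064 m/day.
Travel time t = L / v = 1230 / 2.064 = 595.9 days = 1.631 years.

1.63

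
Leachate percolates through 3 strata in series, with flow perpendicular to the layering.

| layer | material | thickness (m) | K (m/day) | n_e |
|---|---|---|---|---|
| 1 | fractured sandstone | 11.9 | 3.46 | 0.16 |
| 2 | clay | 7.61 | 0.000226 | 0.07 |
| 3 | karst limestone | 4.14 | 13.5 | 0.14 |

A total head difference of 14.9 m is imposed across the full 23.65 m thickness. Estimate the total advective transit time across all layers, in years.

With flow normal to the layers, continuity requires the same specific discharge q through every layer.
Σ(b_i/K_i) = 11.9/3.46 + 7.61/0.000226 + 4.14/13.5 = 33676 d.
q = Δh / Σ(b_i/K_i) = 14.9 / 33676 = 0.0004424 m/day.
In each layer the seepage velocity is v_i = q/n_i, so the layer transit time is t_i = b_i·n_i / q:
  layer 1 (fractured sandstone): t_1 = 11.9 × 0.16 / 0.0004424 = 4303 d
  layer 2 (clay): t_2 = 7.61 × 0.07 / 0.0004424 = 1204 d
  layer 3 (karst limestone): t_3 = 4.14 × 0.14 / 0.0004424 = 1310 d
Total t = Σ t_i = 6817 days = 18.66 years.

18.7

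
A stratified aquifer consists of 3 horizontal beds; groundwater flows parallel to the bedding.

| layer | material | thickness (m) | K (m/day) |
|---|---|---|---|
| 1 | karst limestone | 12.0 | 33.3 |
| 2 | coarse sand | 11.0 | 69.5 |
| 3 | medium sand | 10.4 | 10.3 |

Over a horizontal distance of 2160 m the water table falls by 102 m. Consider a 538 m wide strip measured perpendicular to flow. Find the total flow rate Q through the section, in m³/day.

32300

Flow is parallel to layering, so each bed carries its own Darcy discharge and the transmissivities add.
Σ(K_i·b_i) = 33.3×12.0 + 69.5×11.0 + 10.3×10.4 = 1271 m²/day.
Hydraulic gradient i = Δh / L = 102 / 2160 = 0.04722.
Q = Σ(K_i·b_i) · W · i = 1271 × 538 × 0.04722 = 32296 m³/day.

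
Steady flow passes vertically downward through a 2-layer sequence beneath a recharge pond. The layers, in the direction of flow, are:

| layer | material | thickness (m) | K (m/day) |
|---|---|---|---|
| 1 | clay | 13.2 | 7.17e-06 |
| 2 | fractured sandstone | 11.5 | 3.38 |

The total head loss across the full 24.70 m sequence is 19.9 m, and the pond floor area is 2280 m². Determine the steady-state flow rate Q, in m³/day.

Flow is perpendicular to layering, so the layers act in series and the equivalent K is the thickness-weighted harmonic mean.
Total thickness L = 13.2 + 11.5 = 24.70 m.
Σ(b_i/K_i) = 13.2/7.17e-06 + 11.5/3.38 = 1.841e+06 d.
K_eq = L / Σ(b_i/K_i) = 24.70 / 1.841e+06 = 1.342e-05 m/day.
Q = K_eq · A · (Δh/L) = 1.342e-05 × 2280 × (19.9/24.70) = 0.02465 m³/day.

0.0246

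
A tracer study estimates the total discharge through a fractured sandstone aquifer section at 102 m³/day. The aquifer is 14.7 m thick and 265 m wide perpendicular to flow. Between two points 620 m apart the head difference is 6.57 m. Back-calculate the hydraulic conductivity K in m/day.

2.47

Cross-sectional area A = 265 × 14.7 = 3896 m².
Hydraulic gradient i = Δh / L = 6.57 / 620 = 0.01060.
From Q = K·A·i, K = Q / (A·i) = 102 / (3896 × 0.01060) = 2.471 m/day.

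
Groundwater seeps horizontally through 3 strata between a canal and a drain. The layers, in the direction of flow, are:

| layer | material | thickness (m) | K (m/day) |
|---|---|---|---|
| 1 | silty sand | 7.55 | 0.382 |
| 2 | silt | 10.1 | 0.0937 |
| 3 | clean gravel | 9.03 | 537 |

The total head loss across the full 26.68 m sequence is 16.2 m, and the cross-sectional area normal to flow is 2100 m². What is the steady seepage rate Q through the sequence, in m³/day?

267

Flow is perpendicular to layering, so the layers act in series and the equivalent K is the thickness-weighted harmonic mean.
Total thickness L = 7.55 + 10.1 + 9.03 = 26.68 m.
Σ(b_i/K_i) = 7.55/0.382 + 10.1/0.0937 + 9.03/537 = 127.6 d.
K_eq = L / Σ(b_i/K_i) = 26.68 / 127.6 = 0.2091 m/day.
Q = K_eq · A · (Δh/L) = 0.2091 × 2100 × (16.2/26.68) = 266.7 m³/day.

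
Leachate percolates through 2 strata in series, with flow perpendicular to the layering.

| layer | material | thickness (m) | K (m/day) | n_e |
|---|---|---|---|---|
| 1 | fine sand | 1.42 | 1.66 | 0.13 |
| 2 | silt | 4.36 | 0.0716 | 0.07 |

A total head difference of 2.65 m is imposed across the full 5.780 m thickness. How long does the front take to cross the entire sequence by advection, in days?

With flow normal to the layers, continuity requires the same specific discharge q through every layer.
Σ(b_i/K_i) = 1.42/1.66 + 4.36/0.0716 = 61.75 d.
q = Δh / Σ(b_i/K_i) = 2.65 / 61.75 = 0.04292 m/day.
In each layer the seepage velocity is v_i = q/n_i, so the layer transit time is t_i = b_i·n_i / q:
  layer 1 (fine sand): t_1 = 1.42 × 0.13 / 0.04292 = 4.301 d
  layer 2 (silt): t_2 = 4.36 × 0.07 / 0.04292 = 7.112 d
Total t = Σ t_i = 11.41 days.

11.4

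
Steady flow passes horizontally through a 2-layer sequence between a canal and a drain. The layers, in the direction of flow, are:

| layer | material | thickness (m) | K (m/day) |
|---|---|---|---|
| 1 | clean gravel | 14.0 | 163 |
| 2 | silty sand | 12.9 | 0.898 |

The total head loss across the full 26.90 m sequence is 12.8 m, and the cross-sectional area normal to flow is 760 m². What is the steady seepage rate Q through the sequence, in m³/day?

673

Flow is perpendicular to layering, so the layers act in series and the equivalent K is the thickness-weighted harmonic mean.
Total thickness L = 14.0 + 12.9 = 26.90 m.
Σ(b_i/K_i) = 14.0/163 + 12.9/0.898 = 14.45 d.
K_eq = L / Σ(b_i/K_i) = 26.90 / 14.45 = 1.861 m/day.
Q = K_eq · A · (Δh/L) = 1.861 × 760 × (12.8/26.90) = 673.2 m³/day.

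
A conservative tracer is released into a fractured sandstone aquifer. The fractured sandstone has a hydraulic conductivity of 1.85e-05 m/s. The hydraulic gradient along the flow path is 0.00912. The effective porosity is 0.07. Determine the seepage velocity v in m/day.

Convert K: 1.85e-05 m/s × 86400 = 1.598 m/day.
Hydraulic gradient i = 0.00912.
Darcy flux q = K · i = 1.598 × 0.009120 = 0.01458 m/day.
Seepage velocity v = q / n_e = 0.01458 / 0.07 = 0.2082 m/day.

0.208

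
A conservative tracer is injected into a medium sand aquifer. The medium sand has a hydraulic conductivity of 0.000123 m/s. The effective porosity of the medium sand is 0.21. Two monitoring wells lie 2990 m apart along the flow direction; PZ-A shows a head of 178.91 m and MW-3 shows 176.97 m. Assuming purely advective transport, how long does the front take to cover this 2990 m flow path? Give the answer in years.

249

Convert K: 0.000123 m/s × 86400 = 10.63 m/day.
Hydraulic gradient i = (178.91 − 176.97) / 2990 = 1.94 / 2990 = 0.0006488.
Darcy flux q = K · i = 10.63 × 0.0006488 = 0.006895 m/day.
Seepage velocity v = q / n_e = 0.006895 / 0.21 = 0.03283 m/day.
Travel time t = L / v = 2990 / 0.03283 = 91063 days = 249.3 years.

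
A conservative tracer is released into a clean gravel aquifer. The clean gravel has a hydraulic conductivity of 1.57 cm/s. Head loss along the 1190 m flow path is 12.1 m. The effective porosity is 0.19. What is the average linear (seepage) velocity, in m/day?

Convert K: 1.57 cm/s × 864 = 1356 m/day.
Hydraulic gradient i = Δh / L = 12.1 / 1190 = 0.01017.
Darcy flux q = K · i = 1356 × 0.01017 = 13.79 m/day.
Seepage velocity v = q / n_e = 13.79 / 0.19 = 72.59 m/day.

72.6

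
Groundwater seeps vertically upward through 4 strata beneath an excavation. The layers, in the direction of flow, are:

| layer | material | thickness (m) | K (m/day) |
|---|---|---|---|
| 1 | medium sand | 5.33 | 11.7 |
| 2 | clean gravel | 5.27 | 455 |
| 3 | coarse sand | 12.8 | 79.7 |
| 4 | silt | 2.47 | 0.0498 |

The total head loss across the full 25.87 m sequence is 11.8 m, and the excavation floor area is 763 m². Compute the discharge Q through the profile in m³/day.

Flow is perpendicular to layering, so the layers act in series and the equivalent K is the thickness-weighted harmonic mean.
Total thickness L = 5.33 + 5.27 + 12.8 + 2.47 = 25.87 m.
Σ(b_i/K_i) = 5.33/11.7 + 5.27/455 + 12.8/79.7 + 2.47/0.0498 = 50.23 d.
K_eq = L / Σ(b_i/K_i) = 25.87 / 50.23 = 0.5151 m/day.
Q = K_eq · A · (Δh/L) = 0.5151 × 763 × (11.8/25.87) = 179.3 m³/day.

179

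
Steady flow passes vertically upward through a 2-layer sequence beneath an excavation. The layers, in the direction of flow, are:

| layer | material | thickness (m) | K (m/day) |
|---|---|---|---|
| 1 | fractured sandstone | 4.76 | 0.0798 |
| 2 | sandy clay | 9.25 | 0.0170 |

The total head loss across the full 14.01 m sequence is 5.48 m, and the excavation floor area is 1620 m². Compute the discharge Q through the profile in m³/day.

14.7

Flow is perpendicular to layering, so the layers act in series and the equivalent K is the thickness-weighted harmonic mean.
Total thickness L = 4.76 + 9.25 = 14.01 m.
Σ(b_i/K_i) = 4.76/0.0798 + 9.25/0.0170 = 603.8 d.
K_eq = L / Σ(b_i/K_i) = 14.01 / 603.8 = 0.02320 m/day.
Q = K_eq · A · (Δh/L) = 0.02320 × 1620 × (5.48/14.01) = 14.70 m³/day.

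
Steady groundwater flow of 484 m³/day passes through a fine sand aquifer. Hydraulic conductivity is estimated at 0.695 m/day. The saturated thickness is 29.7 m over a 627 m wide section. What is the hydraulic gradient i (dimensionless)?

Cross-sectional area A = 627 × 29.7 = 18622 m².
From Q = K·A·i, i = Q / (K·A) = 484 / (0.6950 × 18622) = 0.03740.

0.0374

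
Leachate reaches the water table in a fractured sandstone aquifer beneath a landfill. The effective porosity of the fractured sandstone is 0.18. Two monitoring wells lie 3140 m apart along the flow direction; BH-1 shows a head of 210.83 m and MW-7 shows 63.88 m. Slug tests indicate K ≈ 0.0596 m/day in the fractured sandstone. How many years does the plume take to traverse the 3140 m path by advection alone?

555

Hydraulic gradient i = (210.83 − 63.88) / 3140 = 146.95 / 3140 = 0.04680.
Darcy flux q = K · i = 0.05960 × 0.04680 = 0.002789 m/day.
Seepage velocity v = q / n_e = 0.002789 / 0.18 = 0.01550 m/day.
Travel time t = L / v = 3140 / 0.01550 = 2.026e+05 days = 554.8 years.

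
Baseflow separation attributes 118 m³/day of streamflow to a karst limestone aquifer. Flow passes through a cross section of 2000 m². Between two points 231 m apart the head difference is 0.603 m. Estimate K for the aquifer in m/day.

Hydraulic gradient i = Δh / L = 0.603 / 231 = 0.002610.
From Q = K·A·i, K = Q / (A·i) = 118 / (2000 × 0.002610) = 22.60 m/day.

22.6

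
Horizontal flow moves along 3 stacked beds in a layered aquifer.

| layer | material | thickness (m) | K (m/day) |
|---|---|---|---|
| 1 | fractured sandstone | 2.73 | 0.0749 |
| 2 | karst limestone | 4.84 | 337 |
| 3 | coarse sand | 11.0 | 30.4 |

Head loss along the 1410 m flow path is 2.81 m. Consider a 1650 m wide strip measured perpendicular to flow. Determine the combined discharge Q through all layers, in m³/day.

Flow is parallel to layering, so each bed carries its own Darcy discharge and the transmissivities add.
Σ(K_i·b_i) = 0.0749×2.73 + 337×4.84 + 30.4×11.0 = 1966 m²/day.
Hydraulic gradient i = Δh / L = 2.81 / 1410 = 0.001993.
Q = Σ(K_i·b_i) · W · i = 1966 × 1650 × 0.001993 = 6464 m³/day.

6460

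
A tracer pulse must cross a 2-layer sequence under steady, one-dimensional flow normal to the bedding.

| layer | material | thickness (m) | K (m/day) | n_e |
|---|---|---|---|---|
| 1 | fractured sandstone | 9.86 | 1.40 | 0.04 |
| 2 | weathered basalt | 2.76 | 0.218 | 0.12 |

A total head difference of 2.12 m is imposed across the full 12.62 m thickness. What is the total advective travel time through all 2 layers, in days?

With flow normal to the layers, continuity requires the same specific discharge q through every layer.
Σ(b_i/K_i) = 9.86/1.40 + 2.76/0.218 = 19.70 d.
q = Δh / Σ(b_i/K_i) = 2.12 / 19.70 = 0.1076 m/day.
In each layer the seepage velocity is v_i = q/n_i, so the layer transit time is t_i = b_i·n_i / q:
  layer 1 (fractured sandstone): t_1 = 9.86 × 0.04 / 0.1076 = 3.666 d
  layer 2 (weathered basalt): t_2 = 2.76 × 0.12 / 0.1076 = 3.078 d
Total t = Σ t_i = 6.744 days.

6.74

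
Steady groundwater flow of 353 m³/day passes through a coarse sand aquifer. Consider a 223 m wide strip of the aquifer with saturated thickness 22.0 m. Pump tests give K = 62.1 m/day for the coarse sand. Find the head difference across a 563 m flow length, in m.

Cross-sectional area A = 223 × 22.0 = 4906 m².
From Q = K·A·i, i = Q / (K·A) = 353 / (62.10 × 4906) = 0.001159.
Head loss Δh = i · L = 0.001159 × 563 = 0.6523 m.

0.652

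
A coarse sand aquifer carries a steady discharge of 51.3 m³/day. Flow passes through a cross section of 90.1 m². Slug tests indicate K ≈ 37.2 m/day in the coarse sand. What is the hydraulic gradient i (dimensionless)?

From Q = K·A·i, i = Q / (K·A) = 51.3 / (37.20 × 90.10) = 0.01531.

0.0153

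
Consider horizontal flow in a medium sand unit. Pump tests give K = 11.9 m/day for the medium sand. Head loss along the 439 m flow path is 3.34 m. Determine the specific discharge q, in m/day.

Hydraulic gradient i = Δh / L = 3.34 / 439 = 0.007608.
Specific discharge q = K · i = 11.90 × 0.007608 = 0.09054 m/day.

0.0905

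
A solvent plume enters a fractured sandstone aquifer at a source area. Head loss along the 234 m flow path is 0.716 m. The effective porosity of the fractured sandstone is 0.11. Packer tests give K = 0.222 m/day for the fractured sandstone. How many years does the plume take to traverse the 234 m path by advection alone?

104

Hydraulic gradient i = Δh / L = 0.716 / 234 = 0.003060.
Darcy flux q = K · i = 0.2220 × 0.003060 = 0.0006793 m/day.
Seepage velocity v = q / n_e = 0.0006793 / 0.11 = 0.006175 m/day.
Travel time t = L / v = 234 / 0.006175 = 37893 days = 103.7 years.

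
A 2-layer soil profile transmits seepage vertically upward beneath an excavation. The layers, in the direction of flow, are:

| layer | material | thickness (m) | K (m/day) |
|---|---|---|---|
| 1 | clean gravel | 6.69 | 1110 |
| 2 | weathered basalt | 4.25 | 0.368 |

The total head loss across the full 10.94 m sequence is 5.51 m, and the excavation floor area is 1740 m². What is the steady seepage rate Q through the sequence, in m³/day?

Flow is perpendicular to layering, so the layers act in series and the equivalent K is the thickness-weighted harmonic mean.
Total thickness L = 6.69 + 4.25 = 10.94 m.
Σ(b_i/K_i) = 6.69/1110 + 4.25/0.368 = 11.55 d.
K_eq = L / Σ(b_i/K_i) = 10.94 / 11.55 = 0.9468 m/day.
Q = K_eq · A · (Δh/L) = 0.9468 × 1740 × (5.51/10.94) = 829.7 m³/day.

830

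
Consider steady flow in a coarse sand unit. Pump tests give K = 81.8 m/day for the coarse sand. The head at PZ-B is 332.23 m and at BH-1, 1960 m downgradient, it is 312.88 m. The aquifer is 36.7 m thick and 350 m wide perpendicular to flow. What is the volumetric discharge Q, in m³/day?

Cross-sectional area A = 350 × 36.7 = 12845 m².
Hydraulic gradient i = (332.23 − 312.88) / 1960 = 19.35 / 1960 = 0.009872.
Darcy's law: Q = K · A · i = 81.80 × 12845 × 0.009872 = 10373 m³/day.

10400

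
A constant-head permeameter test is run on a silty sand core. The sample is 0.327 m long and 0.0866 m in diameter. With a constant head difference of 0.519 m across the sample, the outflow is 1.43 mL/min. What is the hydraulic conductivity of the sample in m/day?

Cross-sectional area A = π·(d/2)² = π × (0.0866/2)² = 0.005890 m².
Convert discharge: 1.43 mL/min = 2.383e-08 m³/s.
Darcy's law rearranged: K = Q·L / (A·Δh) = 2.383e-08 × 0.327 / (0.005890 × 0.519) = 2.549e-06 m/s = 0.2203 m/day.

0.220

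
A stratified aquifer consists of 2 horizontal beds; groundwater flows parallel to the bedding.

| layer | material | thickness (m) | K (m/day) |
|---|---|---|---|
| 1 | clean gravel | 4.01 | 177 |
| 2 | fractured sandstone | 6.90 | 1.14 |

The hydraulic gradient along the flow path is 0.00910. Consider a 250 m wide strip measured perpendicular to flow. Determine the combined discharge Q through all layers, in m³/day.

1630

Flow is parallel to layering, so each bed carries its own Darcy discharge and the transmissivities add.
Σ(K_i·b_i) = 177×4.01 + 1.14×6.90 = 717.6 m²/day.
Hydraulic gradient i = 0.00910.
Q = Σ(K_i·b_i) · W · i = 717.6 × 250 × 0.009100 = 1633 m³/day.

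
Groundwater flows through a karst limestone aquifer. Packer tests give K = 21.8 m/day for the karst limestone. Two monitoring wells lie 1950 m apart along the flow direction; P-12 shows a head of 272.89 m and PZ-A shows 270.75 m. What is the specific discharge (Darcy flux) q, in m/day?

0.0239

Hydraulic gradient i = (272.89 − 270.75) / 1950 = 2.14 / 1950 = 0.001097.
Specific discharge q = K · i = 21.80 × 0.001097 = 0.02392 m/day.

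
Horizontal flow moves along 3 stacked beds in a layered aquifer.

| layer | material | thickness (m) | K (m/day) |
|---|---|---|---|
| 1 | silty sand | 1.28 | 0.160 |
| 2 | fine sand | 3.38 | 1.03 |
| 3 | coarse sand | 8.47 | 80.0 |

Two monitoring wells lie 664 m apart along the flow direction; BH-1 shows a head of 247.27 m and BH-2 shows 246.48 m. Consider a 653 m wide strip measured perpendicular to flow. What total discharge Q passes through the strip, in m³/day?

529

Flow is parallel to layering, so each bed carries its own Darcy discharge and the transmissivities add.
Σ(K_i·b_i) = 0.160×1.28 + 1.03×3.38 + 80.0×8.47 = 681.3 m²/day.
Hydraulic gradient i = (247.27 − 246.48) / 664 = 0.79 / 664 = 0.001190.
Q = Σ(K_i·b_i) · W · i = 681.3 × 653 × 0.001190 = 529.3 m³/day.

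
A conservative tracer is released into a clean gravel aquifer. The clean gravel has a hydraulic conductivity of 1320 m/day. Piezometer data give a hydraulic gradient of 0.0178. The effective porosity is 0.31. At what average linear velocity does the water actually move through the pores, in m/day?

75.8

Hydraulic gradient i = 0.0178.
Darcy flux q = K · i = 1320 × 0.01780 = 23.50 m/day.
Seepage velocity v = q / n_e = 23.50 / 0.31 = 75.79 m/day.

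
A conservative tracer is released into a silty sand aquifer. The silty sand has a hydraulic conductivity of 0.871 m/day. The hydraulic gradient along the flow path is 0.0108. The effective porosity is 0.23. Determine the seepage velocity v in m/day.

Hydraulic gradient i = 0.0108.
Darcy flux q = K · i = 0.8710 × 0.01080 = 0.009407 m/day.
Seepage velocity v = q / n_e = 0.009407 / 0.23 = 0.04090 m/day.

0.0409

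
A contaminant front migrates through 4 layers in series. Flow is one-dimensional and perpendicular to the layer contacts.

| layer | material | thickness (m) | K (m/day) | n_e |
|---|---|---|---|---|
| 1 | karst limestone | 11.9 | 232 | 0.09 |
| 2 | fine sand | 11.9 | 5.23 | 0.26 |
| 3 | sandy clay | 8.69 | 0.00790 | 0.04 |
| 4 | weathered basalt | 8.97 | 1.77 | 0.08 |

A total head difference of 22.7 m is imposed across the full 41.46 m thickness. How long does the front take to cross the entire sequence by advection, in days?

With flow normal to the layers, continuity requires the same specific discharge q through every layer.
Σ(b_i/K_i) = 11.9/232 + 11.9/5.23 + 8.69/0.00790 + 8.97/1.77 = 1107 d.
q = Δh / Σ(b_i/K_i) = 22.7 / 1107 = 0.02050 m/day.
In each layer the seepage velocity is v_i = q/n_i, so the layer transit time is t_i = b_i·n_i / q:
  layer 1 (karst limestone): t_1 = 11.9 × 0.09 / 0.02050 = 52.25 d
  layer 2 (fine sand): t_2 = 11.9 × 0.26 / 0.02050 = 150.9 d
  layer 3 (sandy clay): t_3 = 8.69 × 0.04 / 0.02050 = 16.96 d
  layer 4 (weathered basalt): t_4 = 8.97 × 0.08 / 0.02050 = 35.01 d
Total t = Σ t_i = 255.1 days.

255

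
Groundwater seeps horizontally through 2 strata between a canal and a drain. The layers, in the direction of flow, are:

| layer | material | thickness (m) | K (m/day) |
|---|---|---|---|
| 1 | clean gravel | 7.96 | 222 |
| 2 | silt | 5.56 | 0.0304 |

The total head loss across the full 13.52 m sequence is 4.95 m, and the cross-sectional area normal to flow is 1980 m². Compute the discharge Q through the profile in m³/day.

Flow is perpendicular to layering, so the layers act in series and the equivalent K is the thickness-weighted harmonic mean.
Total thickness L = 7.96 + 5.56 = 13.52 m.
Σ(b_i/K_i) = 7.96/222 + 5.56/0.0304 = 182.9 d.
K_eq = L / Σ(b_i/K_i) = 13.52 / 182.9 = 0.07391 m/day.
Q = K_eq · A · (Δh/L) = 0.07391 × 1980 × (4.95/13.52) = 53.58 m³/day.

53.6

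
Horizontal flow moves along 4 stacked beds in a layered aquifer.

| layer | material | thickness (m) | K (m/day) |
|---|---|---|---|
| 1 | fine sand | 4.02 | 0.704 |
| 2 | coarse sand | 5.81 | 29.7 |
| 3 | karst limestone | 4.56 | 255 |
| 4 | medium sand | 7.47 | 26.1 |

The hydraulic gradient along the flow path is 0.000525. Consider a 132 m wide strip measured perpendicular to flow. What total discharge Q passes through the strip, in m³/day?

106

Flow is parallel to layering, so each bed carries its own Darcy discharge and the transmissivities add.
Σ(K_i·b_i) = 0.704×4.02 + 29.7×5.81 + 255×4.56 + 26.1×7.47 = 1533 m²/day.
Hydraulic gradient i = 0.000525.
Q = Σ(K_i·b_i) · W · i = 1533 × 132 × 0.0005250 = 106.2 m³/day.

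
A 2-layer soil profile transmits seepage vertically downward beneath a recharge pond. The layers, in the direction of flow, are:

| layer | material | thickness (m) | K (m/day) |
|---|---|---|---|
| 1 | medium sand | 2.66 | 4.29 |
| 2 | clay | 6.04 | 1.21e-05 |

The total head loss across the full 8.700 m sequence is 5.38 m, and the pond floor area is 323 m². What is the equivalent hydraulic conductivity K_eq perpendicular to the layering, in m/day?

1.74e-05

Flow is perpendicular to layering, so the layers act in series and the equivalent K is the thickness-weighted harmonic mean.
Total thickness L = 2.66 + 6.04 = 8.700 m.
Σ(b_i/K_i) = 2.66/4.29 + 6.04/1.21e-05 = 4.992e+05 d.
K_eq = L / Σ(b_i/K_i) = 8.700 / 4.992e+05 = 1.743e-05 m/day.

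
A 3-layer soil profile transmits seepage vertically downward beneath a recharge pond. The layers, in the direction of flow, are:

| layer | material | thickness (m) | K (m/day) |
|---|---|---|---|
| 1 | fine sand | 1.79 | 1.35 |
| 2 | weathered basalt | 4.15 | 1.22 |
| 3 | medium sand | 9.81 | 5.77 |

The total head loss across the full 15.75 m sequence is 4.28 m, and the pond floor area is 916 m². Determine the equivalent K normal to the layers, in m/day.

Flow is perpendicular to layering, so the layers act in series and the equivalent K is the thickness-weighted harmonic mean.
Total thickness L = 1.79 + 4.15 + 9.81 = 15.75 m.
Σ(b_i/K_i) = 1.79/1.35 + 4.15/1.22 + 9.81/5.77 = 6.428 d.
K_eq = L / Σ(b_i/K_i) = 15.75 / 6.428 = 2.450 m/day.

2.45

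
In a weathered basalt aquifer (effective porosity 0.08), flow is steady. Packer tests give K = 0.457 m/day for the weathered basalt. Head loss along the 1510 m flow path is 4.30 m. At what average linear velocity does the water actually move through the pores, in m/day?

Hydraulic gradient i = Δh / L = 4.30 / 1510 = 0.002848.
Darcy flux q = K · i = 0.4570 × 0.002848 = 0.001301 m/day.
Seepage velocity v = q / n_e = 0.001301 / 0.08 = 0.01627 m/day.

0.0163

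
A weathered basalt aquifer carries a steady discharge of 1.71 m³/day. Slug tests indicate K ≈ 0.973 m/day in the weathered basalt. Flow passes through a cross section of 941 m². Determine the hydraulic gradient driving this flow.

0.00187

From Q = K·A·i, i = Q / (K·A) = 1.71 / (0.9730 × 941.0) = 0.001868.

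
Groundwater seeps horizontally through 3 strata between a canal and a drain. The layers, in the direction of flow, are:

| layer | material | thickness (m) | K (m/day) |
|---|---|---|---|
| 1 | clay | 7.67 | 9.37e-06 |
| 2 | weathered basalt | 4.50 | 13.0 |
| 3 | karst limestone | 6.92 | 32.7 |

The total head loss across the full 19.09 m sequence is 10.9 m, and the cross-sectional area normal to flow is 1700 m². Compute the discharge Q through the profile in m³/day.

0.0226

Flow is perpendicular to layering, so the layers act in series and the equivalent K is the thickness-weighted harmonic mean.
Total thickness L = 7.67 + 4.50 + 6.92 = 19.09 m.
Σ(b_i/K_i) = 7.67/9.37e-06 + 4.50/13.0 + 6.92/32.7 = 8.186e+05 d.
K_eq = L / Σ(b_i/K_i) = 19.09 / 8.186e+05 = 2.332e-05 m/day.
Q = K_eq · A · (Δh/L) = 2.332e-05 × 1700 × (10.9/19.09) = 0.02264 m³/day.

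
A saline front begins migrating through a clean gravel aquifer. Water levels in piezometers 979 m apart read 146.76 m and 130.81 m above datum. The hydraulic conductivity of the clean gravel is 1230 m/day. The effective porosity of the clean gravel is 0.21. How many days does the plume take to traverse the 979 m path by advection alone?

Hydraulic gradient i = (146.76 − 130.81) / 979 = 15.95 / 979 = 0.01629.
Darcy flux q = K · i = 1230 × 0.01629 = 20.04 m/day.
Seepage velocity v = q / n_e = 20.04 / 0.21 = 95.43 m/day.
Travel time t = L / v = 979 / 95.43 = 10.26 days.

10.3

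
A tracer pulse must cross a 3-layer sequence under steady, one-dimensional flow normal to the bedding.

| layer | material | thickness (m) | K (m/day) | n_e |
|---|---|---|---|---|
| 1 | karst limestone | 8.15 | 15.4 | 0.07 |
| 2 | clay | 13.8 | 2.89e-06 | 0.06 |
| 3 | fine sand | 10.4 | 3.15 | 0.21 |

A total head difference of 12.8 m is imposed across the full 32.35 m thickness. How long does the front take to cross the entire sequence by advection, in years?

3660

With flow normal to the layers, continuity requires the same specific discharge q through every layer.
Σ(b_i/K_i) = 8.15/15.4 + 13.8/2.89e-06 + 10.4/3.15 = 4.775e+06 d.
q = Δh / Σ(b_i/K_i) = 12.8 / 4.775e+06 = 2.681e-06 m/day.
In each layer the seepage velocity is v_i = q/n_i, so the layer transit time is t_i = b_i·n_i / q:
  layer 1 (karst limestone): t_1 = 8.15 × 0.07 / 2.681e-06 = 2.128e+05 d
  layer 2 (clay): t_2 = 13.8 × 0.06 / 2.681e-06 = 3.089e+05 d
  layer 3 (fine sand): t_3 = 10.4 × 0.21 / 2.681e-06 = 8.147e+05 d
Total t = Σ t_i = 1.336e+06 days = 3659 years.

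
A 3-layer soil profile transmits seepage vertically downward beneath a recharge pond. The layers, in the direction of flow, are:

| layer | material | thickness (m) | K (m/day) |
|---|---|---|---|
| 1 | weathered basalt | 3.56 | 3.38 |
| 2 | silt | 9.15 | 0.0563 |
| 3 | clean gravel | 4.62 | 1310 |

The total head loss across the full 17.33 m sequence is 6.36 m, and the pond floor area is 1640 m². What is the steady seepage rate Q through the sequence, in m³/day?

Flow is perpendicular to layering, so the layers act in series and the equivalent K is the thickness-weighted harmonic mean.
Total thickness L = 3.56 + 9.15 + 4.62 = 17.33 m.
Σ(b_i/K_i) = 3.56/3.38 + 9.15/0.0563 + 4.62/1310 = 163.6 d.
K_eq = L / Σ(b_i/K_i) = 17.33 / 163.6 = 0.1059 m/day.
Q = K_eq · A · (Δh/L) = 0.1059 × 1640 × (6.36/17.33) = 63.76 m³/day.

63.8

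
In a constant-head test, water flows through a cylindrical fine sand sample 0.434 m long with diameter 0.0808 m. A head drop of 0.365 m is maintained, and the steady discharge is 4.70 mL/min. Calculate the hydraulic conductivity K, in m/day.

1.57

Cross-sectional area A = π·(d/2)² = π × (0.0808/2)² = 0.005128 m².
Convert discharge: 4.70 mL/min = 7.833e-08 m³/s.
Darcy's law rearranged: K = Q·L / (A·Δh) = 7.833e-08 × 0.434 / (0.005128 × 0.365) = 1.816e-05 m/s = 1.569 m/day.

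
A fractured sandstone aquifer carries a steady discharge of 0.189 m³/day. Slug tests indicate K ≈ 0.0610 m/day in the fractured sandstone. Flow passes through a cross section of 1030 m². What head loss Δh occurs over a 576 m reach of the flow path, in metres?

From Q = K·A·i, i = Q / (K·A) = 0.189 / (0.06100 × 1030) = 0.003008.
Head loss Δh = i · L = 0.003008 × 576 = 1.733 m.

1.73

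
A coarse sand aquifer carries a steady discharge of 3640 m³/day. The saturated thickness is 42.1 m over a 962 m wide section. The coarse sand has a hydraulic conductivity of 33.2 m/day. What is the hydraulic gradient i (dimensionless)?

Cross-sectional area A = 962 × 42.1 = 40500 m².
From Q = K·A·i, i = Q / (K·A) = 3640 / (33.20 × 40500) = 0.002707.

0.00271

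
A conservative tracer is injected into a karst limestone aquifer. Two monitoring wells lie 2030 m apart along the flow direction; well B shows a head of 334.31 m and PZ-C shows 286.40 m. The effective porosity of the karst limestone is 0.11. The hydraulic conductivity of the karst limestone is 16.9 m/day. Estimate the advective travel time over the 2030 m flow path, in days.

560

Hydraulic gradient i = (334.31 − 286.40) / 2030 = 47.91 / 2030 = 0.02360.
Darcy flux q = K · i = 16.90 × 0.02360 = 0.3989 m/day.
Seepage velocity v = q / n_e = 0.3989 / 0.11 = 3.626 m/day.
Travel time t = L / v = 2030 / 3.626 = 559.9 days.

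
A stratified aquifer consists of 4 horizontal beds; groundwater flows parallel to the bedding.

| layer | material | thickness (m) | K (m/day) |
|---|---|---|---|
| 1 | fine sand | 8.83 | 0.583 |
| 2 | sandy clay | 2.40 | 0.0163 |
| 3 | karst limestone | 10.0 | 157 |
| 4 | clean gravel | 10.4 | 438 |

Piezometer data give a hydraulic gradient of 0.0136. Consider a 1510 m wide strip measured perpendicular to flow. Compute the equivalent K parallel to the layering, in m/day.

Flow is parallel to layering, so each bed carries its own Darcy discharge and the transmissivities add.
Σ(K_i·b_i) = 0.583×8.83 + 0.0163×2.40 + 157×10.0 + 438×10.4 = 6130 m²/day.
Total thickness b = 31.63 m, so K_eq = Σ(K_i·b_i)/b = 193.8 m/day.

194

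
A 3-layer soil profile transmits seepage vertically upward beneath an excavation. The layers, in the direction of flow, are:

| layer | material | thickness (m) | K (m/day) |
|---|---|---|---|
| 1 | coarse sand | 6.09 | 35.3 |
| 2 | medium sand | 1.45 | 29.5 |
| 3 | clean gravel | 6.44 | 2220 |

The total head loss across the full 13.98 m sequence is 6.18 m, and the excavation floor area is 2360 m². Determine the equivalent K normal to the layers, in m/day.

62.3

Flow is perpendicular to layering, so the layers act in series and the equivalent K is the thickness-weighted harmonic mean.
Total thickness L = 6.09 + 1.45 + 6.44 = 13.98 m.
Σ(b_i/K_i) = 6.09/35.3 + 1.45/29.5 + 6.44/2220 = 0.2246 d.
K_eq = L / Σ(b_i/K_i) = 13.98 / 0.2246 = 62.25 m/day.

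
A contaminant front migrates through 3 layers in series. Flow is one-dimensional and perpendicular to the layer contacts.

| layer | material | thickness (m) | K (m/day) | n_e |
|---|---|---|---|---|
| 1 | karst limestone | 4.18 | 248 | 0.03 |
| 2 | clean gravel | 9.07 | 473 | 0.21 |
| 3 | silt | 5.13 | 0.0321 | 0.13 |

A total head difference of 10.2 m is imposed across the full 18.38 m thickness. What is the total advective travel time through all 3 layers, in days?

With flow normal to the layers, continuity requires the same specific discharge q through every layer.
Σ(b_i/K_i) = 4.18/248 + 9.07/473 + 5.13/0.0321 = 159.8 d.
q = Δh / Σ(b_i/K_i) = 10.2 / 159.8 = 0.06381 m/day.
In each layer the seepage velocity is v_i = q/n_i, so the layer transit time is t_i = b_i·n_i / q:
  layer 1 (karst limestone): t_1 = 4.18 × 0.03 / 0.06381 = 1.965 d
  layer 2 (clean gravel): t_2 = 9.07 × 0.21 / 0.06381 = 29.85 d
  layer 3 (silt): t_3 = 5.13 × 0.13 / 0.06381 = 10.45 d
Total t = Σ t_i = 42.27 days.

42.3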